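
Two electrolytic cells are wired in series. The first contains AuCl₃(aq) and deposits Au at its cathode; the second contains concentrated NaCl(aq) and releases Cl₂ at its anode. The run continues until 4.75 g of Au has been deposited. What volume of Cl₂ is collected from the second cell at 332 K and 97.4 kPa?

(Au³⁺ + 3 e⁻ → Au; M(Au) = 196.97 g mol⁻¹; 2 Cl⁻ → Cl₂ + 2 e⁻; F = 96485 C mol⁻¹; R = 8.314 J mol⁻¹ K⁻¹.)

n(Au) = 4.75 / 196.97 = 0.02412 mol, so n(e⁻) = 3 × 0.02412 = 0.07235 mol.
The cells are in series, so the same 0.07235 mol of electrons passes through the second cell.
2 Cl⁻ → Cl₂ + 2 e⁻ — 2 mol e⁻ per mol Cl₂, so n(Cl₂) = 0.07235/2 = 0.03617 mol.
V = nRT/P = (0.03617 × 8.314 × 332) / (97.4 × 10³) = 0.00103 m³ = 1.03 L.

1.03 L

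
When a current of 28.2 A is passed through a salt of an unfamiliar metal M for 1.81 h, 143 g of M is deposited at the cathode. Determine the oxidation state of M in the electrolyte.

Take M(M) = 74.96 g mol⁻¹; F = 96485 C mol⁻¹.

+1

Q = I·t = 28.20 A × 6516.0 s = 183800 C, so n(e⁻) = 183800/96485 = 1.904 mol.
n(M) deposited = 143 / 74.96 = 1.908 mol.
Electrons per atom = n(e⁻)/n(M) = 1.904 / 1.908 = 0.998 ≈ 1, so the ion is M⁺.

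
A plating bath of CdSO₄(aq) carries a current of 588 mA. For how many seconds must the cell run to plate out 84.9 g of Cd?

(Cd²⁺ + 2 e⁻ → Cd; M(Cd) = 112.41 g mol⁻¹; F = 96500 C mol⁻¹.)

n(Cd) = m/M = 84.9 / 112.41 = 0.7553 mol.
Each Cd atom requires 2 electrons, so n(e⁻) = 2 × 0.7553 = 1.511 mol.
Q = n(e⁻)·F = 1.511 × 96500 = 145800 C.
t = Q/I = 145800 / 0.5880 A = 247900 s.

2.48 × 10⁵ s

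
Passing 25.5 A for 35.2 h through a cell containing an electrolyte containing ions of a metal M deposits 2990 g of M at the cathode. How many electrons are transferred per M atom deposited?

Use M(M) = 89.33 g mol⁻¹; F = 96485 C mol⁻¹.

Q = I·t = 25.50 A × 126720 s = 3231000 C, so n(e⁻) = 3231000/96485 = 33.49 mol.
n(M) deposited = 2990 / 89.33 = 33.47 mol.
Electrons per atom = n(e⁻)/n(M) = 33.49 / 33.47 = 1.00 ≈ 1, so the ion is M⁺.

1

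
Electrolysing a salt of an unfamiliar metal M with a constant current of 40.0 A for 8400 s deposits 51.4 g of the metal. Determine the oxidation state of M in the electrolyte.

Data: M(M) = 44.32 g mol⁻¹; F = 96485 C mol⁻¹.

+3

Q = I·t = 40.00 A × 8400.0 s = 336000 C, so n(e⁻) = 336000/96485 = 3.482 mol.
n(M) deposited = 51.4 / 44.32 = 1.160 mol.
Electrons per atom = n(e⁻)/n(M) = 3.482 / 1.160 = 3.00 ≈ 3, so the ion is M³⁺.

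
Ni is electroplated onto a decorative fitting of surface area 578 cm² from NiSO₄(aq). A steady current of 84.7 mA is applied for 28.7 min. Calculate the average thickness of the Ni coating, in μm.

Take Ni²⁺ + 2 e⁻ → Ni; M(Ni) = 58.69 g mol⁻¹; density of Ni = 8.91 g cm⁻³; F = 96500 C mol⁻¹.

0.0861 μm

Q = I·t = 0.08470 × 1722.0 = 145.9 C; n(e⁻) = 0.001511 mol.
n(Ni) = n(e⁻)/2 = 0.0007557 mol, so m = 0.0007557 × 58.69 = 0.04435 g.
Volume = m/ρ = 0.04435 / 8.91 = 0.004978 cm³.
Thickness = V/A = 0.004978 / 578 = 8.61 × 10⁻⁶ cm = 0.0861 μm.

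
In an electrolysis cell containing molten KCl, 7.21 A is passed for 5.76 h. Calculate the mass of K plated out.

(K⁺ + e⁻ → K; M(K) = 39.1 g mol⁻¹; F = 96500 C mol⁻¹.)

60.6 g

Q = I·t = 7.210 A × 20736 s = 149500 C.
n(e⁻) = Q/F = 149500 / 96500 = 1.549 mol.
K⁺ + e⁻ → K, so n(K) = n(e⁻)/1 = 1.549 mol.
m = n·M = 1.549 × 39.1 = 60.6 g.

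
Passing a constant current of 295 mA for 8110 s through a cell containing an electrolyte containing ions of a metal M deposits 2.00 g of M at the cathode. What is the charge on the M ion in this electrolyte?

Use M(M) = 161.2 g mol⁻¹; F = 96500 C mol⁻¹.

Q = I·t = 0.2950 A × 8110.0 s = 2392 C, so n(e⁻) = 2392/96500 = 0.02479 mol.
n(M) deposited = 2.00 / 161.2 = 0.01241 mol.
Electrons per atom = n(e⁻)/n(M) = 0.02479 / 0.01241 = 2.00 ≈ 2, so the ion is M²⁺.

+2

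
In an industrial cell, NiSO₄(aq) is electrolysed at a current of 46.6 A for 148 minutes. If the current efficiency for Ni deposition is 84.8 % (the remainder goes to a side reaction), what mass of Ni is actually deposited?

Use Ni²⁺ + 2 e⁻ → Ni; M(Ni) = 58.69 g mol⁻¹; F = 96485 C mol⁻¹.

Q = I·t = 46.60 × 8880.0 = 413800 C.
n(e⁻) = 413800/96485 = 4.289 mol; theoretically n(Ni) = 4.289/2 = 2.144 mol, m_theo = 125.9 g.
At 84.8 % efficiency, m_actual = 0.848 × 125.9 = 107 g.

107 g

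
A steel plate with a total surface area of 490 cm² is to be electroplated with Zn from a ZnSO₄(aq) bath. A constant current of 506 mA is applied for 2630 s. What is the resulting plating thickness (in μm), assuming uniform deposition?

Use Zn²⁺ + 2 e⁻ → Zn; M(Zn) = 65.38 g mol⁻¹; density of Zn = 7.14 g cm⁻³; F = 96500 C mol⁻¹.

Q = I·t = 0.5060 × 2630.0 = 1331 C; n(e⁻) = 0.01379 mol.
n(Zn) = n(e⁻)/2 = 0.006895 mol, so m = 0.006895 × 65.38 = 0.4508 g.
Volume = m/ρ = 0.4508 / 7.14 = 0.06314 cm³.
Thickness = V/A = 0.06314 / 490 = 1.29 × 10⁻⁴ cm = 1.29 μm.

1.29 μm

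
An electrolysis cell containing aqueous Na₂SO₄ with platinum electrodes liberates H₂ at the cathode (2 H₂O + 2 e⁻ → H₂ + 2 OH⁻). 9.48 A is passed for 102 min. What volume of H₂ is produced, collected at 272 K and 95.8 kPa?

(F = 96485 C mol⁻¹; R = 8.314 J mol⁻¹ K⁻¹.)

7.10 L

Q = I·t = 9.480 A × 6120.0 s = 58020 C.
n(e⁻) = Q/F = 58020 / 96485 = 0.6013 mol.
2 electrons are transferred per H₂ molecule, so n(H₂) = 0.6013 / 2 = 0.3007 mol.
V = nRT/P = (0.3007 × 8.314 × 272) / (95.8 × 10³ Pa) = 0.00710 m³ = 7.10 L.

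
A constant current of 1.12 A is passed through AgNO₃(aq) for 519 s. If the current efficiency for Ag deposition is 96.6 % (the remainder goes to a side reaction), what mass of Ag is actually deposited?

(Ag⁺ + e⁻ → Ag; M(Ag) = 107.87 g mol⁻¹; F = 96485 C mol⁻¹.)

0.628 g

Q = I·t = 1.120 × 519.00 = 581.3 C.
n(e⁻) = 581.3/96485 = 0.006025 mol; theoretically n(Ag) = 0.006025/1 = 0.006025 mol, m_theo = 0.6499 g.
At 96.6 % efficiency, m_actual = 0.966 × 0.6499 = 0.628 g.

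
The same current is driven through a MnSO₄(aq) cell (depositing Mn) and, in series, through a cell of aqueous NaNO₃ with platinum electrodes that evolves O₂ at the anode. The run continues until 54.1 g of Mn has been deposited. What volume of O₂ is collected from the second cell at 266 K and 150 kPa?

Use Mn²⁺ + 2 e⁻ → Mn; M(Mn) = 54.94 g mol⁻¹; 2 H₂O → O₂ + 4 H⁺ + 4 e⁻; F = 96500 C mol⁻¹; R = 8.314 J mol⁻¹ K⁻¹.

7.26 L

n(Mn) = 54.1 / 54.94 = 0.9847 mol, so n(e⁻) = 2 × 0.9847 = 1.969 mol.
The cells are in series, so the same 1.969 mol of electrons passes through the second cell.
2 H₂O → O₂ + 4 H⁺ + 4 e⁻ — 4 mol e⁻ per mol O₂, so n(O₂) = 1.969/4 = 0.4924 mol.
V = nRT/P = (0.4924 × 8.314 × 266) / (150 × 10³) = 0.00726 m³ = 7.26 L.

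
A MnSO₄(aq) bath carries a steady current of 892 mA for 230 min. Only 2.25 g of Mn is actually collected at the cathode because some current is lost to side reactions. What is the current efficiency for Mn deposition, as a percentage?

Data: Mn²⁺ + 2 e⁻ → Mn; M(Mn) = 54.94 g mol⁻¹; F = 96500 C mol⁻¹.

64.2 %

Q = I·t = 0.8920 × 13800 = 12310 C; n(e⁻) = 12310/96500 = 0.1276 mol.
Theoretical n(Mn) = n(e⁻)/2 = 0.06378 mol, i.e. m_theo = 0.06378 × 54.94 = 3.504 g.
Efficiency = m_actual / m_theo = 2.25 / 3.504 = 64.2 %.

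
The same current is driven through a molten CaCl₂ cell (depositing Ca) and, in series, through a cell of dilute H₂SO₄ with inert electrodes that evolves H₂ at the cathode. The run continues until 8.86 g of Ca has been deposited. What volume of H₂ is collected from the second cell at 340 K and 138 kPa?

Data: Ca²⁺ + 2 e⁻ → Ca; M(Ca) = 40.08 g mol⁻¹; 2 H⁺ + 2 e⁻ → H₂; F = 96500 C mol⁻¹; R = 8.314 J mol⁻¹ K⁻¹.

n(Ca) = 8.86 / 40.08 = 0.2211 mol, so n(e⁻) = 2 × 0.2211 = 0.4421 mol.
The cells are in series, so the same 0.4421 mol of electrons passes through the second cell.
2 H⁺ + 2 e⁻ → H₂ — 2 mol e⁻ per mol H₂, so n(H₂) = 0.4421/2 = 0.2211 mol.
V = nRT/P = (0.2211 × 8.314 × 340) / (138 × 10³) = 0.00453 m³ = 4.53 L.

4.53 L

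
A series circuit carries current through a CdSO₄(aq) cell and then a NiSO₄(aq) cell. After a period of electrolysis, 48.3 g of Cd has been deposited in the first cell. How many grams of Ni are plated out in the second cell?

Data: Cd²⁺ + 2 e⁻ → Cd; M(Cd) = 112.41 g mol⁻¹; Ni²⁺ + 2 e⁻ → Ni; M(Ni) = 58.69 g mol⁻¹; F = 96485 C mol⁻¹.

n(Cd) = 48.3 / 112.41 = 0.4297 mol.
Since Cd²⁺ + 2 e⁻ → Cd, n(e⁻) passed = 2 × 0.4297 = 0.8594 mol.
Cells in series carry the same charge, so the same 0.8594 mol of electrons passes through cell 2.
Ni²⁺ + 2 e⁻ → Ni, so n(Ni) = 0.8594 / 2 = 0.4297 mol.
m(Ni) = 0.4297 × 58.69 = 25.2 g.

25.2 g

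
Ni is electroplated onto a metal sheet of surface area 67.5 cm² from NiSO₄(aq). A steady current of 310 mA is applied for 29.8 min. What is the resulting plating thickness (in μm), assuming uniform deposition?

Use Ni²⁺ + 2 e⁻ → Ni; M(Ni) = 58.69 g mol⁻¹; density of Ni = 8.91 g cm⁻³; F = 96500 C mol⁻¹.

2.80 μm

Q = I·t = 0.3100 × 1788.0 = 554.3 C; n(e⁻) = 0.005744 mol.
n(Ni) = n(e⁻)/2 = 0.002872 mol, so m = 0.002872 × 58.69 = 0.1686 g.
Volume = m/ρ = 0.1686 / 8.91 = 0.01892 cm³.
Thickness = V/A = 0.01892 / 67.5 = 2.80 × 10⁻⁴ cm = 2.80 μm.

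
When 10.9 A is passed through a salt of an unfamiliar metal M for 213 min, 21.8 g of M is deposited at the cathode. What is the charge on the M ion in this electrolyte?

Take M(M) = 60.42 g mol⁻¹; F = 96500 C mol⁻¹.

Q = I·t = 10.90 A × 12780 s = 139300 C, so n(e⁻) = 139300/96500 = 1.444 mol.
n(M) deposited = 21.8 / 60.42 = 0.3608 mol.
Electrons per atom = n(e⁻)/n(M) = 1.444 / 0.3608 = 4.00 ≈ 4, so the ion is M⁴⁺.

+4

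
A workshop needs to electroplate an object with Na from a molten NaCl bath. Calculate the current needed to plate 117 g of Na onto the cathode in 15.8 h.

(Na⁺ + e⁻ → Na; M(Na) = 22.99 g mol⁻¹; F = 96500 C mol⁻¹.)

n(Na) = 117 / 22.99 = 5.089 mol.
n(e⁻) = 1 × 5.089 = 5.089 mol.
Q = n(e⁻)·F = 5.089 × 96500 = 491100 C.
I = Q/t = 491100 / 56880 s = 8.63 A.

8.63 A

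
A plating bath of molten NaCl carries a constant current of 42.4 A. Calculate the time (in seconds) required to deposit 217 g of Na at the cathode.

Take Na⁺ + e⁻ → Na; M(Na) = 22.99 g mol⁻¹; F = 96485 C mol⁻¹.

n(Na) = m/M = 217 / 22.99 = 9.439 mol.
Each Na atom requires 1 electron, so n(e⁻) = 1 × 9.439 = 9.439 mol.
Q = n(e⁻)·F = 9.439 × 96485 = 910700 C.
t = Q/I = 910700 / 42.40 A = 21480 s.

21500 s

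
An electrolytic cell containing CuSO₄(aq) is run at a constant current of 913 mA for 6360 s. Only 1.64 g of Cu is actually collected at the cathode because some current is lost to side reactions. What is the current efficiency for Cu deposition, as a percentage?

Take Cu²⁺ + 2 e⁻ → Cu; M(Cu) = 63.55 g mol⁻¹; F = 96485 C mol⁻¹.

85.8 %

Q = I·t = 0.9130 × 6360.0 = 5807 C; n(e⁻) = 5807/96485 = 0.06018 mol.
Theoretical n(Cu) = n(e⁻)/2 = 0.03009 mol, i.e. m_theo = 0.03009 × 63.55 = 1.912 g.
Efficiency = m_actual / m_theo = 1.64 / 1.912 = 85.8 %.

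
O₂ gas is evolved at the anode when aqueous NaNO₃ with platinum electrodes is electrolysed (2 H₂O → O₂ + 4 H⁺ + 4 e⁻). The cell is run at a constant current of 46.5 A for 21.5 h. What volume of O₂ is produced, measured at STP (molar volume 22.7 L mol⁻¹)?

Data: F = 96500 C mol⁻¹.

Q = I·t = 46.50 A × 77400 s = 3599000 C.
n(e⁻) = Q/F = 3599000 / 96500 = 37.30 mol.
4 electrons are transferred per O₂ molecule, so n(O₂) = 37.30 / 4 = 9.324 mol.
V = n × V_m = 9.324 × 22.7 = 212 L.

212 L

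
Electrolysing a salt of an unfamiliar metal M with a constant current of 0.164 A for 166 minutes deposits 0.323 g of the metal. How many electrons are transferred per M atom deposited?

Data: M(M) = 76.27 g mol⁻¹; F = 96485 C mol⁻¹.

4

Q = I·t = 0.1640 A × 9960.0 s = 1633 C, so n(e⁻) = 1633/96485 = 0.01693 mol.
n(M) deposited = 0.323 / 76.27 = 0.004235 mol.
Electrons per atom = n(e⁻)/n(M) = 0.01693 / 0.004235 = 4.00 ≈ 4, so the ion is M⁴⁺.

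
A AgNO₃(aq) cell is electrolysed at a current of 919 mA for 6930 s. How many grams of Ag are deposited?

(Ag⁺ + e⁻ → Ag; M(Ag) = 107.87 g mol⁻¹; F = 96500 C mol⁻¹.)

7.12 g

Q = I·t = 0.9190 A × 6930.0 s = 6369 C.
n(e⁻) = Q/F = 6369 / 96500 = 0.06600 mol.
Ag⁺ + e⁻ → Ag, so n(Ag) = n(e⁻)/1 = 0.06600 mol.
m = n·M = 0.06600 × 107.87 = 7.12 g.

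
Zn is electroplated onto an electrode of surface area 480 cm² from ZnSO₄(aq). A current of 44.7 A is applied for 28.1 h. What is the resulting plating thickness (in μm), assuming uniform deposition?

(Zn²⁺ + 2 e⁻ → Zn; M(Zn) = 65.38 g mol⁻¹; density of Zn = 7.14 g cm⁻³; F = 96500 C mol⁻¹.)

4470 μm

Q = I·t = 44.70 × 101160 = 4522000 C; n(e⁻) = 46.86 mol.
n(Zn) = n(e⁻)/2 = 23.43 mol, so m = 23.43 × 65.38 = 1532 g.
Volume = m/ρ = 1532 / 7.14 = 214.5 cm³.
Thickness = V/A = 214.5 / 480 = 0.447 cm = 4470 μm.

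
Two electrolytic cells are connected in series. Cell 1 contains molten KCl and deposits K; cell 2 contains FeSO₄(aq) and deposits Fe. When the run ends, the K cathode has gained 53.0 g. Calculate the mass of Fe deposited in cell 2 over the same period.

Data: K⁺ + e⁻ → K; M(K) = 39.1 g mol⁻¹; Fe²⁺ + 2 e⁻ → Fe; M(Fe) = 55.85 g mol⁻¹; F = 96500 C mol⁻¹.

n(K) = 53.0 / 39.1 = 1.355 mol.
Since K⁺ + e⁻ → K, n(e⁻) passed = 1 × 1.355 = 1.355 mol.
Cells in series carry the same charge, so the same 1.355 mol of electrons passes through cell 2.
Fe²⁺ + 2 e⁻ → Fe, so n(Fe) = 1.355 / 2 = 0.6777 mol.
m(Fe) = 0.6777 × 55.85 = 37.9 g.

37.9 g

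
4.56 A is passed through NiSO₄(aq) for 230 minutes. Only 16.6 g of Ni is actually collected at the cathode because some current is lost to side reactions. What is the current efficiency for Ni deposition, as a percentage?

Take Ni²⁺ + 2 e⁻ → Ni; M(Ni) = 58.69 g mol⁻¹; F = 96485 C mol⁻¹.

86.7 %

Q = I·t = 4.560 × 13800 = 62930 C; n(e⁻) = 62930/96485 = 0.6522 mol.
Theoretical n(Ni) = n(e⁻)/2 = 0.3261 mol, i.e. m_theo = 0.3261 × 58.69 = 19.14 g.
Efficiency = m_actual / m_theo = 16.6 / 19.14 = 86.7 %.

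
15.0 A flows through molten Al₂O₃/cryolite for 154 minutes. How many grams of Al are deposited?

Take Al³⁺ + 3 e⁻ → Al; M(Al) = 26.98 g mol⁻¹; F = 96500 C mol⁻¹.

12.9 g

Q = I·t = 15.00 A × 9240.0 s = 138600 C.
n(e⁻) = Q/F = 138600 / 96500 = 1.436 mol.
Al³⁺ + 3 e⁻ → Al, so n(Al) = n(e⁻)/3 = 0.4788 mol.
m = n·M = 0.4788 × 26.98 = 12.9 g.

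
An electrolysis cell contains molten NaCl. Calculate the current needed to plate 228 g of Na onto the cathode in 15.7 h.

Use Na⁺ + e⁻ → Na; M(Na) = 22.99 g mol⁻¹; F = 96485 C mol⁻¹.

16.9 A

n(Na) = 228 / 22.99 = 9.917 mol.
n(e⁻) = 1 × 9.917 = 9.917 mol.
Q = n(e⁻)·F = 9.917 × 96485 = 956900 C.
I = Q/t = 956900 / 56520 s = 16.9 A.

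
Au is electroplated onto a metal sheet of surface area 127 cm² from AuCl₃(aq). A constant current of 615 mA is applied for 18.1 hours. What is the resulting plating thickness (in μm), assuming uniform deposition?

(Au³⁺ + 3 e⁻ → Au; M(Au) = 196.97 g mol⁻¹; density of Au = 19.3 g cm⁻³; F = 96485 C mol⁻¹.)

Q = I·t = 0.6150 × 65160 = 40070 C; n(e⁻) = 0.4153 mol.
n(Au) = n(e⁻)/3 = 0.1384 mol, so m = 0.1384 × 196.97 = 27.27 g.
Volume = m/ρ = 27.27 / 19.3 = 1.413 cm³.
Thickness = V/A = 1.413 / 127 = 0.0111 cm = 111 μm.

111 μm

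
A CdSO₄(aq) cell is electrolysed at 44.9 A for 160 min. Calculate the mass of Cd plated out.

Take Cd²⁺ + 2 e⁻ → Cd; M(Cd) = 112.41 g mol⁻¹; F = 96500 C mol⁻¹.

Q = I·t = 44.90 A × 9600.0 s = 431000 C.
n(e⁻) = Q/F = 431000 / 96500 = 4.467 mol.
Cd²⁺ + 2 e⁻ → Cd, so n(Cd) = n(e⁻)/2 = 2.233 mol.
m = n·M = 2.233 × 112.41 = 251 g.

251 g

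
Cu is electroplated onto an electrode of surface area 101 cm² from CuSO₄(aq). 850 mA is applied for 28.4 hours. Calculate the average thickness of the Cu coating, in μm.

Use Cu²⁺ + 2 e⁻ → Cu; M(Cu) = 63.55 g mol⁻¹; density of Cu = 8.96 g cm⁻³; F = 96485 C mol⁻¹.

316 μm

Q = I·t = 0.8500 × 102240 = 86900 C; n(e⁻) = 0.9007 mol.
n(Cu) = n(e⁻)/2 = 0.4503 mol, so m = 0.4503 × 63.55 = 28.62 g.
Volume = m/ρ = 28.62 / 8.96 = 3.194 cm³.
Thickness = V/A = 3.194 / 101 = 0.0316 cm = 316 μm.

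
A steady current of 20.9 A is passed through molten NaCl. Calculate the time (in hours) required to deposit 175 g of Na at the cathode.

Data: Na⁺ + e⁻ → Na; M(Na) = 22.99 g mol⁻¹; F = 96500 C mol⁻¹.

n(Na) = m/M = 175 / 22.99 = 7.612 mol.
Each Na atom requires 1 electron, so n(e⁻) = 1 × 7.612 = 7.612 mol.
Q = n(e⁻)·F = 7.612 × 96500 = 734600 C.
t = Q/I = 734600 / 20.90 A = 35150 s = 9.76 h.

9.76 h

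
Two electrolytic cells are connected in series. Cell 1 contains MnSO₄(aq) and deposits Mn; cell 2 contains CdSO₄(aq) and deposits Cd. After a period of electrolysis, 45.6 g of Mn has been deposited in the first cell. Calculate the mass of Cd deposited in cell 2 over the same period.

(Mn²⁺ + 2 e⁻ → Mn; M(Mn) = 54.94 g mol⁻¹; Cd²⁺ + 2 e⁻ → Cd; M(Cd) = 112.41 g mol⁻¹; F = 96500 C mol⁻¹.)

93.3 g

n(Mn) = 45.6 / 54.94 = 0.8300 mol.
Since Mn²⁺ + 2 e⁻ → Mn, n(e⁻) passed = 2 × 0.8300 = 1.660 mol.
Cells in series carry the same charge, so the same 1.660 mol of electrons passes through cell 2.
Cd²⁺ + 2 e⁻ → Cd, so n(Cd) = 1.660 / 2 = 0.8300 mol.
m(Cd) = 0.8300 × 112.41 = 93.3 g.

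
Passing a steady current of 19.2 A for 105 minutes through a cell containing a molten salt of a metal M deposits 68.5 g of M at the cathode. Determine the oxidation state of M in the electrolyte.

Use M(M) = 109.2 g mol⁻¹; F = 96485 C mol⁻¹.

Q = I·t = 19.20 A × 6300.0 s = 121000 C, so n(e⁻) = 121000/96485 = 1.254 mol.
n(M) deposited = 68.5 / 109.2 = 0.6273 mol.
Electrons per atom = n(e⁻)/n(M) = 1.254 / 0.6273 = 2.00 ≈ 2, so the ion is M²⁺.

+2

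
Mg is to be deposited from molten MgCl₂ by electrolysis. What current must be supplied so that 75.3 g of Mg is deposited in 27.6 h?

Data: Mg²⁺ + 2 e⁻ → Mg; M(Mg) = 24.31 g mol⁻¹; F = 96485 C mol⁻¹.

n(Mg) = 75.3 / 24.31 = 3.097 mol.
n(e⁻) = 2 × 3.097 = 6.195 mol.
Q = n(e⁻)·F = 6.195 × 96485 = 597700 C.
I = Q/t = 597700 / 99360 s = 6.02 A.

6.02 A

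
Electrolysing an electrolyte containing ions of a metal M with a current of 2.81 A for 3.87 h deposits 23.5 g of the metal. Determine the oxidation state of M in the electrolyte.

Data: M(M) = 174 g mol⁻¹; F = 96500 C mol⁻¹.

Q = I·t = 2.810 A × 13932 s = 39150 C, so n(e⁻) = 39150/96500 = 0.4057 mol.
n(M) deposited = 23.5 / 174 = 0.1351 mol.
Electrons per atom = n(e⁻)/n(M) = 0.4057 / 0.1351 = 3.00 ≈ 3, so the ion is M³⁺.

+3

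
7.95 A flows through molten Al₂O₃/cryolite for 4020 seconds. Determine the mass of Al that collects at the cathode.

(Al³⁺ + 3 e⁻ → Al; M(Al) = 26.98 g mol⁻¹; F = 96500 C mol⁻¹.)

2.98 g

Q = I·t = 7.950 A × 4020.0 s = 31960 C.
n(e⁻) = Q/F = 31960 / 96500 = 0.3312 mol.
Al³⁺ + 3 e⁻ → Al, so n(Al) = n(e⁻)/3 = 0.1104 mol.
m = n·M = 0.1104 × 26.98 = 2.98 g.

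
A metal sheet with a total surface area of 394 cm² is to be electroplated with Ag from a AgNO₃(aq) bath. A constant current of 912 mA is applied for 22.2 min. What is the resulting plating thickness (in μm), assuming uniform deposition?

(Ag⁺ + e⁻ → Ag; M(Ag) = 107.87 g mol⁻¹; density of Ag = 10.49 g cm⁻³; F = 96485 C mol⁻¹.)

Q = I·t = 0.9120 × 1332.0 = 1215 C; n(e⁻) = 0.01259 mol.
n(Ag) = n(e⁻)/1 = 0.01259 mol, so m = 0.01259 × 107.87 = 1.358 g.
Volume = m/ρ = 1.358 / 10.49 = 0.1295 cm³.
Thickness = V/A = 0.1295 / 394 = 3.29 × 10⁻⁴ cm = 3.29 μm.

3.29 μm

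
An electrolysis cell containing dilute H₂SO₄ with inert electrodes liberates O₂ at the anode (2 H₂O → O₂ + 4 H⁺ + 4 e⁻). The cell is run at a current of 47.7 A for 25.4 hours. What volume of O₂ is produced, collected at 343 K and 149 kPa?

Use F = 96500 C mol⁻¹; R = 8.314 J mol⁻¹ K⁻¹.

216 L

Q = I·t = 47.70 A × 91440 s = 4362000 C.
n(e⁻) = Q/F = 4362000 / 96500 = 45.20 mol.
4 electrons are transferred per O₂ molecule, so n(O₂) = 45.20 / 4 = 11.30 mol.
V = nRT/P = (11.30 × 8.314 × 343) / (149 × 10³ Pa) = 0.216 m³ = 216 L.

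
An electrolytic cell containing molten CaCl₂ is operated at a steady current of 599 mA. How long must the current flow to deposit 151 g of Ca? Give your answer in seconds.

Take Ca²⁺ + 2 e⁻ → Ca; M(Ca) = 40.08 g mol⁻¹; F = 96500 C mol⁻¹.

n(Ca) = m/M = 151 / 40.08 = 3.767 mol.
Each Ca atom requires 2 electrons, so n(e⁻) = 2 × 3.767 = 7.535 mol.
Q = n(e⁻)·F = 7.535 × 96500 = 727100 C.
t = Q/I = 727100 / 0.5990 A = 1214000 s.

1.21 × 10⁶ s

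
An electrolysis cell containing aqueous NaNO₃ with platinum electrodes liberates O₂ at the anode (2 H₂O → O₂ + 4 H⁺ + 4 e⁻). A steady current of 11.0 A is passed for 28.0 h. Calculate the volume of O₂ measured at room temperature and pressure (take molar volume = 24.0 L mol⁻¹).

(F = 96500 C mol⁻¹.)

68.9 L

Q = I·t = 11.00 A × 100800 s = 1109000 C.
n(e⁻) = Q/F = 1109000 / 96500 = 11.49 mol.
4 electrons are transferred per O₂ molecule, so n(O₂) = 11.49 / 4 = 2.873 mol.
V = n × V_m = 2.873 × 24.0 = 68.9 L.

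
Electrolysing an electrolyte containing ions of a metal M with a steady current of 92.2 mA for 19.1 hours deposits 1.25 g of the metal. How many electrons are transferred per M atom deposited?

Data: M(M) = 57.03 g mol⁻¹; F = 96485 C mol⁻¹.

3

Q = I·t = 0.09220 A × 68760 s = 6340 C, so n(e⁻) = 6340/96485 = 0.06571 mol.
n(M) deposited = 1.25 / 57.03 = 0.02192 mol.
Electrons per atom = n(e⁻)/n(M) = 0.06571 / 0.02192 = 3.00 ≈ 3, so the ion is M³⁺.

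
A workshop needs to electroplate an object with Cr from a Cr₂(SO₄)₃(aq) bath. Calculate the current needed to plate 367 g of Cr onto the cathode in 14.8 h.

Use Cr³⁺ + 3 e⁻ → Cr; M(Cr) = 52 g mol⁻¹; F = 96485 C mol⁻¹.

38.3 A

n(Cr) = 367 / 52 = 7.058 mol.
n(e⁻) = 3 × 7.058 = 21.17 mol.
Q = n(e⁻)·F = 21.17 × 96485 = 2043000 C.
I = Q/t = 2043000 / 53280 s = 38.3 A.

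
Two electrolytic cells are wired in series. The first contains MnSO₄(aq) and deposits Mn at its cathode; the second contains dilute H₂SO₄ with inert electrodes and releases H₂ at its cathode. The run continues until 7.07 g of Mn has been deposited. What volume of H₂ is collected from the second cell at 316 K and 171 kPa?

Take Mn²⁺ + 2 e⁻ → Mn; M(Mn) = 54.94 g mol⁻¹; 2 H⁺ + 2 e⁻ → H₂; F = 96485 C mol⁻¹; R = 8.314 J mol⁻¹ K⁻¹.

1.98 L

n(Mn) = 7.07 / 54.94 = 0.1287 mol, so n(e⁻) = 2 × 0.1287 = 0.2574 mol.
The cells are in series, so the same 0.2574 mol of electrons passes through the second cell.
2 H⁺ + 2 e⁻ → H₂ — 2 mol e⁻ per mol H₂, so n(H₂) = 0.2574/2 = 0.1287 mol.
V = nRT/P = (0.1287 × 8.314 × 316) / (171 × 10³) = 0.00198 m³ = 1.98 L.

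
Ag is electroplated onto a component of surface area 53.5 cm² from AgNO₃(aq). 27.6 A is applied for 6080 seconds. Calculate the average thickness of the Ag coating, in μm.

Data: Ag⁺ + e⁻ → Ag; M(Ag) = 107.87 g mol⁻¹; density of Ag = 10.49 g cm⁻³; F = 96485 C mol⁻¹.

Q = I·t = 27.60 × 6080.0 = 167800 C; n(e⁻) = 1.739 mol.
n(Ag) = n(e⁻)/1 = 1.739 mol, so m = 1.739 × 107.87 = 187.6 g.
Volume = m/ρ = 187.6 / 10.49 = 17.88 cm³.
Thickness = V/A = 17.88 / 53.5 = 0.334 cm = 3340 μm.

3340 μm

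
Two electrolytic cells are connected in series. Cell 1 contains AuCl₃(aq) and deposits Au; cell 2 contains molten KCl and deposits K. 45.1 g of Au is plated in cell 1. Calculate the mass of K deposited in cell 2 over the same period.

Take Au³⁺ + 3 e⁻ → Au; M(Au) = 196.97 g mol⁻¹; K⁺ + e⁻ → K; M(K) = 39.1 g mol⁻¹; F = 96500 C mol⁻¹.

26.9 g

n(Au) = 45.1 / 196.97 = 0.2290 mol.
Since Au³⁺ + 3 e⁻ → Au, n(e⁻) passed = 3 × 0.2290 = 0.6869 mol.
Cells in series carry the same charge, so the same 0.6869 mol of electrons passes through cell 2.
K⁺ + e⁻ → K, so n(K) = 0.6869 / 1 = 0.6869 mol.
m(K) = 0.6869 × 39.1 = 26.9 g.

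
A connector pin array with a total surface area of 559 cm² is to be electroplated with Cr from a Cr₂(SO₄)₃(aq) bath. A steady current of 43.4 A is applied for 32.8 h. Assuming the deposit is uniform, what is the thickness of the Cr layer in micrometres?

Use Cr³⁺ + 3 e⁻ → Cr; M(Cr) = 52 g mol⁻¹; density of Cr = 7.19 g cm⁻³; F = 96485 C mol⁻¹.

2290 μm

Q = I·t = 43.40 × 118080 = 5125000 C; n(e⁻) = 53.11 mol.
n(Cr) = n(e⁻)/3 = 17.70 mol, so m = 17.70 × 52 = 920.6 g.
Volume = m/ρ = 920.6 / 7.19 = 128.0 cm³.
Thickness = V/A = 128.0 / 559 = 0.229 cm = 2290 μm.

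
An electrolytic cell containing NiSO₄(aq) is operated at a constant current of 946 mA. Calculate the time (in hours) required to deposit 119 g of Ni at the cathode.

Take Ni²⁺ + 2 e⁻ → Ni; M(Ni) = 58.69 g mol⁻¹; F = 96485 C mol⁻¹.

n(Ni) = m/M = 119 / 58.69 = 2.028 mol.
Each Ni atom requires 2 electrons, so n(e⁻) = 2 × 2.028 = 4.055 mol.
Q = n(e⁻)·F = 4.055 × 96485 = 391300 C.
t = Q/I = 391300 / 0.9460 A = 413600 s = 115 h.

115 h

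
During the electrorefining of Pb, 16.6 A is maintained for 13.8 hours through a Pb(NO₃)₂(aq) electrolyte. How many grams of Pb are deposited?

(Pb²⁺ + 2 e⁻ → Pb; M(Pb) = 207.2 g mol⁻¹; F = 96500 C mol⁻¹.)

885 g

Q = I·t = 16.60 A × 49680 s = 824700 C.
n(e⁻) = Q/F = 824700 / 96500 = 8.546 mol.
Pb²⁺ + 2 e⁻ → Pb, so n(Pb) = n(e⁻)/2 = 4.273 mol.
m = n·M = 4.273 × 207.2 = 885 g.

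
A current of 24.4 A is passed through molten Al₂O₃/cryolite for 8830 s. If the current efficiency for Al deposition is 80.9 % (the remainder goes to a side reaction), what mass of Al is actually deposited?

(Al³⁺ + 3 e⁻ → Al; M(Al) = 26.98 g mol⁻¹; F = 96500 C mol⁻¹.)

Q = I·t = 24.40 × 8830.0 = 215500 C.
n(e⁻) = 215500/96500 = 2.233 mol; theoretically n(Al) = 2.233/3 = 0.7442 mol, m_theo = 20.08 g.
At 80.9 % efficiency, m_actual = 0.809 × 20.08 = 16.2 g.

16.2 g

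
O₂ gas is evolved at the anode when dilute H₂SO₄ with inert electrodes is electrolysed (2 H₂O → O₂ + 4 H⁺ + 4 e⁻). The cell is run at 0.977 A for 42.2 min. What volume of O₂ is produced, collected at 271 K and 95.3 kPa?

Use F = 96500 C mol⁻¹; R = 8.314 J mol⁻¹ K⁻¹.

Q = I·t = 0.9770 A × 2532.0 s = 2474 C.
n(e⁻) = Q/F = 2474 / 96500 = 0.02563 mol.
4 electrons are transferred per O₂ molecule, so n(O₂) = 0.02563 / 4 = 0.006409 mol.
V = nRT/P = (0.006409 × 8.314 × 271) / (95.3 × 10³ Pa) = 1.52 × 10⁻⁴ m³ = 0.152 L.

0.152 L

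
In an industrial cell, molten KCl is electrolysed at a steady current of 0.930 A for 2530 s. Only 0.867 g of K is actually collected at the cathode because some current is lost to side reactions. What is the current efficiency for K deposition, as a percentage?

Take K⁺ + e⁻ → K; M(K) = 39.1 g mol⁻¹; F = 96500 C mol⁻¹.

90.9 %

Q = I·t = 0.9300 × 2530.0 = 2353 C; n(e⁻) = 2353/96500 = 0.02438 mol.
Theoretical n(K) = n(e⁻)/1 = 0.02438 mol, i.e. m_theo = 0.02438 × 39.1 = 0.9534 g.
Efficiency = m_actual / m_theo = 0.867 / 0.9534 = 90.9 %.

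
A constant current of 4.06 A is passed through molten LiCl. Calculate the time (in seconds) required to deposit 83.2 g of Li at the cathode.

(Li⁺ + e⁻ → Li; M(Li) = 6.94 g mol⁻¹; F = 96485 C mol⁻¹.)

2.85 × 10⁵ s

n(Li) = m/M = 83.2 / 6.94 = 11.99 mol.
Each Li atom requires 1 electron, so n(e⁻) = 1 × 11.99 = 11.99 mol.
Q = n(e⁻)·F = 11.99 × 96485 = 1157000 C.
t = Q/I = 1157000 / 4.060 A = 284900 s.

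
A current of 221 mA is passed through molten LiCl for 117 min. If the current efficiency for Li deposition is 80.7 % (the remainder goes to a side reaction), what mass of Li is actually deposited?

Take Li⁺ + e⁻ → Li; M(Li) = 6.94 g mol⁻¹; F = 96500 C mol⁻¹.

Q = I·t = 0.2210 × 7020.0 = 1551 C.
n(e⁻) = 1551/96500 = 0.01608 mol; theoretically n(Li) = 0.01608/1 = 0.01608 mol, m_theo = 0.1116 g.
At 80.7 % efficiency, m_actual = 0.807 × 0.1116 = 0.0900 g.

0.0900 g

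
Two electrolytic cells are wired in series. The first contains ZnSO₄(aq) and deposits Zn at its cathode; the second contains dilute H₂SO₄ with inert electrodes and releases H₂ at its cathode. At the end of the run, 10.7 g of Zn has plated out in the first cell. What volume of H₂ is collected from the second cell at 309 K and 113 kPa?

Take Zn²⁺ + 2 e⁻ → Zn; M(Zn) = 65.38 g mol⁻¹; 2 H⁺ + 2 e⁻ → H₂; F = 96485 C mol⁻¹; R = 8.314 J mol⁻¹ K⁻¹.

n(Zn) = 10.7 / 65.38 = 0.1637 mol, so n(e⁻) = 2 × 0.1637 = 0.3273 mol.
The cells are in series, so the same 0.3273 mol of electrons passes through the second cell.
2 H⁺ + 2 e⁻ → H₂ — 2 mol e⁻ per mol H₂, so n(H₂) = 0.3273/2 = 0.1637 mol.
V = nRT/P = (0.1637 × 8.314 × 309) / (113 × 10³) = 0.00372 m³ = 3.72 L.

3.72 L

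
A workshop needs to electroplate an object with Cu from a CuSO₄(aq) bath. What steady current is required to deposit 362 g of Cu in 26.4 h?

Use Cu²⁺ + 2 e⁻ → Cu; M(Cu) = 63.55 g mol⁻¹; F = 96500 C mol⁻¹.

n(Cu) = 362 / 63.55 = 5.696 mol.
n(e⁻) = 2 × 5.696 = 11.39 mol.
Q = n(e⁻)·F = 11.39 × 96500 = 1099000 C.
I = Q/t = 1099000 / 95040 s = 11.6 A.

11.6 A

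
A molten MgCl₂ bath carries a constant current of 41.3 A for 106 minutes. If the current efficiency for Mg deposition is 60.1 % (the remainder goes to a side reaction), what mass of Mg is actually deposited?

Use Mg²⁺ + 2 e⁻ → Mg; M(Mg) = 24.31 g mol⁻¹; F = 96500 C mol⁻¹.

19.9 g

Q = I·t = 41.30 × 6360.0 = 262700 C.
n(e⁻) = 262700/96500 = 2.722 mol; theoretically n(Mg) = 2.722/2 = 1.361 mol, m_theo = 33.09 g.
At 60.1 % efficiency, m_actual = 0.601 × 33.09 = 19.9 g.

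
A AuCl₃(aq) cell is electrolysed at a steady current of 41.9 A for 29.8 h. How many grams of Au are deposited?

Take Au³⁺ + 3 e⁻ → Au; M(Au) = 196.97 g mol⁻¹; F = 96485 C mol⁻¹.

3060 g

Q = I·t = 41.90 A × 107280 s = 4495000 C.
n(e⁻) = Q/F = 4495000 / 96485 = 46.59 mol.
Au³⁺ + 3 e⁻ → Au, so n(Au) = n(e⁻)/3 = 15.53 mol.
m = n·M = 15.53 × 196.97 = 3060 g.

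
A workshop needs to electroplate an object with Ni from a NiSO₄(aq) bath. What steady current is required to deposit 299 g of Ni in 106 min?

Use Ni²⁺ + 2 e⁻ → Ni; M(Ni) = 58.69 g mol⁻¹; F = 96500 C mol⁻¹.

n(Ni) = 299 / 58.69 = 5.095 mol.
n(e⁻) = 2 × 5.095 = 10.19 mol.
Q = n(e⁻)·F = 10.19 × 96500 = 983300 C.
I = Q/t = 983300 / 6360.0 s = 155 A.

155 A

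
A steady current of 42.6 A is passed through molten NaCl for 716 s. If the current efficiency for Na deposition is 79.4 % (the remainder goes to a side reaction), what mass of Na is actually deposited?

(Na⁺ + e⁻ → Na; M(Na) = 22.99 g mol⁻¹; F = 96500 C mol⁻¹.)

Q = I·t = 42.60 × 716.00 = 30500 C.
n(e⁻) = 30500/96500 = 0.3161 mol; theoretically n(Na) = 0.3161/1 = 0.3161 mol, m_theo = 7.267 g.
At 79.4 % efficiency, m_actual = 0.794 × 7.267 = 5.77 g.

5.77 g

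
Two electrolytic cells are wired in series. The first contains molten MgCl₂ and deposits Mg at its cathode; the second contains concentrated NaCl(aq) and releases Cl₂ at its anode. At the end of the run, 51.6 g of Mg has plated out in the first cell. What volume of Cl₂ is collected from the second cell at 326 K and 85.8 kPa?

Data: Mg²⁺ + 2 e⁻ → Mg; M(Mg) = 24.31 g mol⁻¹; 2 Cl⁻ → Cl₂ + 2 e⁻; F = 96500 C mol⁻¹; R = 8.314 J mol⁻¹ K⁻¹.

67.1 L

n(Mg) = 51.6 / 24.31 = 2.123 mol, so n(e⁻) = 2 × 2.123 = 4.245 mol.
The cells are in series, so the same 4.245 mol of electrons passes through the second cell.
2 Cl⁻ → Cl₂ + 2 e⁻ — 2 mol e⁻ per mol Cl₂, so n(Cl₂) = 4.245/2 = 2.123 mol.
V = nRT/P = (2.123 × 8.314 × 326) / (85.8 × 10³) = 0.0671 m³ = 67.1 L.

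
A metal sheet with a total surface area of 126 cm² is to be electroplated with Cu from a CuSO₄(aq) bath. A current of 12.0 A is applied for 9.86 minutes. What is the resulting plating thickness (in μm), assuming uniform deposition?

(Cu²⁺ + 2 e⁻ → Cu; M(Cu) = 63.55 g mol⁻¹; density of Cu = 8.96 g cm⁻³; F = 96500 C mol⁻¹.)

Q = I·t = 12.00 × 591.60 = 7099 C; n(e⁻) = 0.07357 mol.
n(Cu) = n(e⁻)/2 = 0.03678 mol, so m = 0.03678 × 63.55 = 2.338 g.
Volume = m/ρ = 2.338 / 8.96 = 0.2609 cm³.
Thickness = V/A = 0.2609 / 126 = 0.00207 cm = 20.7 μm.

20.7 μm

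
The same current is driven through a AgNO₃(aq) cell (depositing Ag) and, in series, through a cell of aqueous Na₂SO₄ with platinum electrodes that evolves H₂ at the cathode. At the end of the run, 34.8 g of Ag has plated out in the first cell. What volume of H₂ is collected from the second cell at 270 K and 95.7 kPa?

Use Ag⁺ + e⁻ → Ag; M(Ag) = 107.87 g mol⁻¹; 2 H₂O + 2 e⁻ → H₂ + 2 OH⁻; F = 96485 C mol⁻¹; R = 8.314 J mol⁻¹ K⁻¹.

3.78 L

n(Ag) = 34.8 / 107.87 = 0.3226 mol, so n(e⁻) = 1 × 0.3226 = 0.3226 mol.
The cells are in series, so the same 0.3226 mol of electrons passes through the second cell.
2 H₂O + 2 e⁻ → H₂ + 2 OH⁻ — 2 mol e⁻ per mol H₂, so n(H₂) = 0.3226/2 = 0.1613 mol.
V = nRT/P = (0.1613 × 8.314 × 270) / (95.7 × 10³) = 0.00378 m³ = 3.78 L.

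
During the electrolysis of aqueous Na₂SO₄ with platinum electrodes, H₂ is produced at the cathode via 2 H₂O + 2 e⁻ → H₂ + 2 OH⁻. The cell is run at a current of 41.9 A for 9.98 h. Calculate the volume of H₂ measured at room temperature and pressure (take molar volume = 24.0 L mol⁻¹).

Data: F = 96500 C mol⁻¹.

187 L

Q = I·t = 41.90 A × 35928 s = 1505000 C.
n(e⁻) = Q/F = 1505000 / 96500 = 15.60 mol.
2 electrons are transferred per H₂ molecule, so n(H₂) = 15.60 / 2 = 7.800 mol.
V = n × V_m = 7.800 × 24.0 = 187 L.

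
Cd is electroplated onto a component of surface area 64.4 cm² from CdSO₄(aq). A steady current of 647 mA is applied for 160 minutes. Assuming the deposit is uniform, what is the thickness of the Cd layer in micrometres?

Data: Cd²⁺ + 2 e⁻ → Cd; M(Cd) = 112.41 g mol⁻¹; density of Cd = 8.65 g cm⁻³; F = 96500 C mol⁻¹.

Q = I·t = 0.6470 × 9600.0 = 6211 C; n(e⁻) = 0.06436 mol.
n(Cd) = n(e⁻)/2 = 0.03218 mol, so m = 0.03218 × 112.41 = 3.618 g.
Volume = m/ρ = 3.618 / 8.65 = 0.4182 cm³.
Thickness = V/A = 0.4182 / 64.4 = 0.00649 cm = 64.9 μm.

64.9 μm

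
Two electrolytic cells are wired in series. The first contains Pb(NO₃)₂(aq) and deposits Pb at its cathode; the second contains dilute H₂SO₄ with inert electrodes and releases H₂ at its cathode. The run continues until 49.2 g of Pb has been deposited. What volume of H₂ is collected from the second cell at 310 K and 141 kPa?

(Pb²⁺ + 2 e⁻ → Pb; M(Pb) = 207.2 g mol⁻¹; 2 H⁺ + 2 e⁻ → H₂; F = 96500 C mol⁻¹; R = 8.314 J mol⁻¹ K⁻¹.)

n(Pb) = 49.2 / 207.2 = 0.2375 mol, so n(e⁻) = 2 × 0.2375 = 0.4749 mol.
The cells are in series, so the same 0.4749 mol of electrons passes through the second cell.
2 H⁺ + 2 e⁻ → H₂ — 2 mol e⁻ per mol H₂, so n(H₂) = 0.4749/2 = 0.2375 mol.
V = nRT/P = (0.2375 × 8.314 × 310) / (141 × 10³) = 0.00434 m³ = 4.34 L.

4.34 L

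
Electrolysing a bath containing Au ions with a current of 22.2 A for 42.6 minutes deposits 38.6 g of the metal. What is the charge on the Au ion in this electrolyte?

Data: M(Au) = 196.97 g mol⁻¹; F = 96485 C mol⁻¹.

+3

Q = I·t = 22.20 A × 2556.0 s = 56740 C, so n(e⁻) = 56740/96485 = 0.5881 mol.
n(Au) deposited = 38.6 / 196.97 = 0.1960 mol.
Electrons per atom = n(e⁻)/n(Au) = 0.5881 / 0.1960 = 3.00 ≈ 3, so the ion is Au³⁺.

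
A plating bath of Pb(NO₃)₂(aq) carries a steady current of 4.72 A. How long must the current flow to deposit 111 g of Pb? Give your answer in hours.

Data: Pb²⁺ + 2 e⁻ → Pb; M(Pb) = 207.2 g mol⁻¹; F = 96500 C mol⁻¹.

6.08 h

n(Pb) = m/M = 111 / 207.2 = 0.5357 mol.
Each Pb atom requires 2 electrons, so n(e⁻) = 2 × 0.5357 = 1.071 mol.
Q = n(e⁻)·F = 1.071 × 96500 = 103400 C.
t = Q/I = 103400 / 4.720 A = 21910 s = 6.08 h.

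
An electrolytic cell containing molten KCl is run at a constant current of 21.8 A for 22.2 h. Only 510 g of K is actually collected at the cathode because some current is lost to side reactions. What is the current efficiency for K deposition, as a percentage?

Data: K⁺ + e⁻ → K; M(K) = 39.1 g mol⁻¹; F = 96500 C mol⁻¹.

Q = I·t = 21.80 × 79920 = 1742000 C; n(e⁻) = 1742000/96500 = 18.05 mol.
Theoretical n(K) = n(e⁻)/1 = 18.05 mol, i.e. m_theo = 18.05 × 39.1 = 705.9 g.
Efficiency = m_actual / m_theo = 510 / 705.9 = 72.2 %.

72.2 %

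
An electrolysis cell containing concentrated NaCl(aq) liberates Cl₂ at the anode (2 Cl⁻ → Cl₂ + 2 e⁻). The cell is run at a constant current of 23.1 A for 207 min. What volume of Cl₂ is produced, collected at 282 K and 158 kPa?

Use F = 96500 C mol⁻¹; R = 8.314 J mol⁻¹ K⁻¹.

22.1 L

Q = I·t = 23.10 A × 12420 s = 286900 C.
n(e⁻) = Q/F = 286900 / 96500 = 2.973 mol.
2 electrons are transferred per Cl₂ molecule, so n(Cl₂) = 2.973 / 2 = 1.487 mol.
V = nRT/P = (1.487 × 8.314 × 282) / (158 × 10³ Pa) = 0.0221 m³ = 22.1 L.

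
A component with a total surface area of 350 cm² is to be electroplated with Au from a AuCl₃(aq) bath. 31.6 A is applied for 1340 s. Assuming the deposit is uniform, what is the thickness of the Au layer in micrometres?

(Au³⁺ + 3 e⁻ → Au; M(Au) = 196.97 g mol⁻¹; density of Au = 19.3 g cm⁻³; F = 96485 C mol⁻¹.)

Q = I·t = 31.60 × 1340.0 = 42340 C; n(e⁻) = 0.4389 mol.
n(Au) = n(e⁻)/3 = 0.1463 mol, so m = 0.1463 × 196.97 = 28.81 g.
Volume = m/ρ = 28.81 / 19.3 = 1.493 cm³.
Thickness = V/A = 1.493 / 350 = 0.00427 cm = 42.7 μm.

42.7 μm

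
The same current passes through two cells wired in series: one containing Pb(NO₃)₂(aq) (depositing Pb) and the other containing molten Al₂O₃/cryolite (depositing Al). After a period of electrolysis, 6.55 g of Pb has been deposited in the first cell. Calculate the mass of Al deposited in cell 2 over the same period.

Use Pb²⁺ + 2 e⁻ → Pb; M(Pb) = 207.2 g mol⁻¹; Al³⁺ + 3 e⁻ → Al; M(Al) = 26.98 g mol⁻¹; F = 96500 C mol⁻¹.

0.569 g

n(Pb) = 6.55 / 207.2 = 0.03161 mol.
Since Pb²⁺ + 2 e⁻ → Pb, n(e⁻) passed = 2 × 0.03161 = 0.06322 mol.
Cells in series carry the same charge, so the same 0.06322 mol of electrons passes through cell 2.
Al³⁺ + 3 e⁻ → Al, so n(Al) = 0.06322 / 3 = 0.02107 mol.
m(Al) = 0.02107 × 26.98 = 0.569 g.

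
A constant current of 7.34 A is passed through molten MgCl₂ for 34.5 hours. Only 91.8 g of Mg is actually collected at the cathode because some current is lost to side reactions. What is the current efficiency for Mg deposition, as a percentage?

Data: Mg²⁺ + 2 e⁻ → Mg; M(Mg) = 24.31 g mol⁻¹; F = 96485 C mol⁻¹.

Q = I·t = 7.340 × 124200 = 911600 C; n(e⁻) = 911600/96485 = 9.448 mol.
Theoretical n(Mg) = n(e⁻)/2 = 4.724 mol, i.e. m_theo = 4.724 × 24.31 = 114.8 g.
Efficiency = m_actual / m_theo = 91.8 / 114.8 = 79.9 %.

79.9 %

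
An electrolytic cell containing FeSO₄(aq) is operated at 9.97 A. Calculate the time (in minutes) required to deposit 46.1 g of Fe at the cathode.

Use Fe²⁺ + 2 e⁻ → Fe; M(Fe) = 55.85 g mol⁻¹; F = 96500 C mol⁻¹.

266 min

n(Fe) = m/M = 46.1 / 55.85 = 0.8254 mol.
Each Fe atom requires 2 electrons, so n(e⁻) = 2 × 0.8254 = 1.651 mol.
Q = n(e⁻)·F = 1.651 × 96500 = 159300 C.
t = Q/I = 159300 / 9.970 A = 15980 s = 266 min.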